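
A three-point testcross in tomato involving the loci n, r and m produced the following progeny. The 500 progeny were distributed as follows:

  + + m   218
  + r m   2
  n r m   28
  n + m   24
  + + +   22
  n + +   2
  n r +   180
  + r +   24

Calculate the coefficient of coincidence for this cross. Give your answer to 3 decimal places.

0.712

The two most frequent reciprocal classes, + + m and n r +, are the parental types, so the F1 was + + m / n r +.
The two rarest classes, + r m and n + +, are the double crossovers. Comparing them with the parentals, only the r allele has switched, so r is the middle locus and the order is m – r – n.
m–r: (50 + 4)/500 = 0.1080; r–n: (48 + 4)/500 = 0.1040.
Expected DCO frequency = 0.1080 × 0.1040 ≈ 0.01123; observed = 4/500 ≈ 0.00800.
Coefficient of coincidence = 0.00800/0.01123 ≈ 0.712.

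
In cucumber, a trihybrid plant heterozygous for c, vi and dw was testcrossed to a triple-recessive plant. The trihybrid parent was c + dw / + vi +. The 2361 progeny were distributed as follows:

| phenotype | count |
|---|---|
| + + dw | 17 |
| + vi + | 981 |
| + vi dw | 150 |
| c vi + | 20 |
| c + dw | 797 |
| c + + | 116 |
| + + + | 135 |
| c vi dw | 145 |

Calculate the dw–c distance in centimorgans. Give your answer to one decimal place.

12.8 centimorgans

The two rarest classes, + + dw and c vi +, are the double crossovers. Comparing them with the parentals, only the c allele has switched, so c is the middle locus and the order is dw – c – vi.
Crossovers in the dw–c interval produce the single-crossover classes c + + and + vi dw (116 + 150 = 266) plus the double crossovers (37).
RF(dw–c) = (266 + 37) / 2361 = 303/2361 = 0.1283 → 12.8 centimorgans.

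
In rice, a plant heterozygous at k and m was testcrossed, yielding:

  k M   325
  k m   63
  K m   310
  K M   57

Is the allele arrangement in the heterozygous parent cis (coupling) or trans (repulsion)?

trans

The two most frequent classes are K m (310) and k M (325); these are the parental (non-recombinant) types.
So the F1 carried K m on one chromosome and k M on the other — the recessive alleles are on opposite chromosomes (trans / repulsion).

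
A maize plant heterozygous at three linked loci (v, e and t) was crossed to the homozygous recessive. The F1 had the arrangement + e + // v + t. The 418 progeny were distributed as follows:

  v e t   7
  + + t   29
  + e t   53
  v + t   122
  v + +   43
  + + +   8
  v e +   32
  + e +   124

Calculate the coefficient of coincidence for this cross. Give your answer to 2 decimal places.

The two rarest classes, + + + and v e t, are the double crossovers. Comparing them with the parentals, only the e allele has switched, so e is the middle locus and the order is t – e – v.
t–e: (96 + 15)/418 = 0.2656; e–v: (61 + 15)/418 = 0.1818.
Expected DCO frequency = 0.2656 × 0.1818 ≈ 0.04829; observed = 15/418 ≈ 0.03589.
Coefficient of coincidence = 0.03589/0.04829 ≈ 0.74.

0.74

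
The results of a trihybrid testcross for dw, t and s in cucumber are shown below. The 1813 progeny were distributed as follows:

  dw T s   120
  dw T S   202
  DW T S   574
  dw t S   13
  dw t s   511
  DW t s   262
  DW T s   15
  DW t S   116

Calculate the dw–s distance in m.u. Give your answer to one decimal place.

The two most frequent reciprocal classes, dw t s and DW T S, are the parental types, so the F1 was dw t s / DW T S.
The two rarest classes, dw t S and DW T s, are the double crossovers. Comparing them with the parentals, only the s allele has switched, so s is the middle locus and the order is dw – s – t.
Crossovers in the dw–s interval produce the single-crossover classes DW t s and dw T S (262 + 202 = 464) plus the double crossovers (28).
RF(dw–s) = (464 + 28) / 1813 = 492/1813 = 0.2714 → 27.1 m.u.

27.1 m.u.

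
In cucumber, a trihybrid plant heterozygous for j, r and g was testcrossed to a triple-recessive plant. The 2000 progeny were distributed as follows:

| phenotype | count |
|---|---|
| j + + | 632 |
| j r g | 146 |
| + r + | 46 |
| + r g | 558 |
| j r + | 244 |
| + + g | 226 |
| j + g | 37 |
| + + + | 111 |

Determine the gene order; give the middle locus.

g

The two most frequent reciprocal classes, j + + and + r g, are the parental types, so the F1 was j + + / + r g.
The two rarest classes, j + g and + r +, are the double crossovers. Comparing them with the parentals, only the g allele has switched, so g is the middle locus and the order is j – g – r.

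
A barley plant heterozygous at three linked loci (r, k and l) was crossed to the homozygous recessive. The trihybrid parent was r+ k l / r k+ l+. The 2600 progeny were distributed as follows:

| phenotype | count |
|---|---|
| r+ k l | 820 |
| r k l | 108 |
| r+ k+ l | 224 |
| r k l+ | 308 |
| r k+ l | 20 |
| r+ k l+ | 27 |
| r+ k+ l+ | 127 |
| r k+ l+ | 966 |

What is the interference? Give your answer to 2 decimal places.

The two rarest classes, r+ k l+ and r k+ l, are the double crossovers. Comparing them with the parentals, only the l allele has switched, so l is the middle locus and the order is k – l – r.
k–l: (532 + 47)/2600 = 0.2227; l–r: (235 + 47)/2600 = 0.1085.
Expected DCO frequency = 0.2227 × 0.1085 ≈ 0.02416; observed = 47/2600 ≈ 0.01808.
Coefficient of coincidence = 0.01808/0.02416 ≈ 0.75; interference = 1 − 0.75 = 0.25.

0.25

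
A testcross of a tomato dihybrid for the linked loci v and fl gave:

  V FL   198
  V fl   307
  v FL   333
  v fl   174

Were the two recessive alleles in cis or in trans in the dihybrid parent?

trans

The two most frequent classes are V fl (307) and v FL (333); these are the parental (non-recombinant) types.
So the F1 carried V fl on one chromosome and v FL on the other — the recessive alleles are on opposite chromosomes (trans / repulsion).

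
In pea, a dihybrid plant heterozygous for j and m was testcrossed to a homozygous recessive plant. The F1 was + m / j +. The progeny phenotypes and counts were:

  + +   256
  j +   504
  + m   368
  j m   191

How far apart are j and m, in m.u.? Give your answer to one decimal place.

The recombinant classes are + + and j m: 256 + 191 = 447.
Recombination frequency = 447/1319 = 0.3389 ≈ 33.9%, i.e. 33.9 m.u.

33.9 m.u.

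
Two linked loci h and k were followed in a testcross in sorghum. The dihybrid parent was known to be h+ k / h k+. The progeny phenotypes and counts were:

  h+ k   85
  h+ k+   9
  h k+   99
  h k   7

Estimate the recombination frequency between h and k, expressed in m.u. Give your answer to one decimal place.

8.0 m.u.

The recombinant classes are h+ k+ and h k: 9 + 7 = 16.
Recombination frequency = 16/200 = 0.0800 ≈ 8.0%, i.e. 8.0 m.u.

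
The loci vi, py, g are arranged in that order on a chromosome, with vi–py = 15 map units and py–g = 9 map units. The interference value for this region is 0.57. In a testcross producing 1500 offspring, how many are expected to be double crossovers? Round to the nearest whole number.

Map distances give recombination frequencies of 0.150 and 0.090 for the two intervals.
With interference 0.57 (so coincidence = 0.43), expected double-crossover frequency = 0.150 × 0.090 × 0.43 = 0.00581.
Expected number = 0.00581 × 1500 = 8.71 ≈ 9.

9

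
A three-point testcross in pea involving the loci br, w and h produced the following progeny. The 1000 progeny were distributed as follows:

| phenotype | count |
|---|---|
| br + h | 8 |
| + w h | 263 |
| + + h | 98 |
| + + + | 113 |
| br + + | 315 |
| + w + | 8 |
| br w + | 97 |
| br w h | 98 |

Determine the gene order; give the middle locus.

The two most frequent reciprocal classes, br + + and + w h, are the parental types, so the F1 was br + + / + w h.
The two rarest classes, br + h and + w +, are the double crossovers. Comparing them with the parentals, only the h allele has switched, so h is the middle locus and the order is br – h – w.

h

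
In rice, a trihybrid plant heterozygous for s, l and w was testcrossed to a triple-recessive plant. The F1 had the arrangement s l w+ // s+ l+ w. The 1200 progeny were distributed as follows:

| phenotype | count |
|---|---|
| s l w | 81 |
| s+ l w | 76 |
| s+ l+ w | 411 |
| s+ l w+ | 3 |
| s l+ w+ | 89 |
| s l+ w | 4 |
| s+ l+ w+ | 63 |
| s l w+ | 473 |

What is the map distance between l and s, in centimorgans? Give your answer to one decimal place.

14.3 centimorgans

The two rarest classes, s+ l w+ and s l+ w, are the double crossovers. Comparing them with the parentals, only the s allele has switched, so s is the middle locus and the order is w – s – l.
Crossovers in the s–l interval produce the single-crossover classes s l+ w+ and s+ l w (89 + 76 = 165) plus the double crossovers (7).
RF(s–l) = (165 + 7) / 1200 = 172/1200 = 0.1433 → 14.3 centimorgans.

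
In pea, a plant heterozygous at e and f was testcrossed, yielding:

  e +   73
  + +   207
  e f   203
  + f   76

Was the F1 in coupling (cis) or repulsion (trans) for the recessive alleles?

The two most frequent classes are + + (207) and e f (203); these are the parental (non-recombinant) types.
So the F1 carried + + on one chromosome and e f on the other — the recessive alleles are on the same chromosome (cis / coupling).

cis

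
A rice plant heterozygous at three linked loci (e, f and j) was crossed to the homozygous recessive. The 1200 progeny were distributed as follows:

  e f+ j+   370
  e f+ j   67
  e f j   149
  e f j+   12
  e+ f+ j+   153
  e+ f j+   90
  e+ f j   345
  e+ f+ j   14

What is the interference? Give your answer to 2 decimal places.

The two most frequent reciprocal classes, e+ f j and e f+ j+, are the parental types, so the F1 was e+ f j / e f+ j+.
The two rarest classes, e+ f+ j and e f j+, are the double crossovers. Comparing them with the parentals, only the f allele has switched, so f is the middle locus and the order is j – f – e.
j–f: (157 + 26)/1200 = 0.1525; f–e: (302 + 26)/1200 = 0.2733.
Expected DCO frequency = 0.1525 × 0.2733 ≈ 0.04168; observed = 26/1200 ≈ 0.02167.
Coefficient of coincidence = 0.02167/0.04168 ≈ 0.52; interference = 1 − 0.52 = 0.48.

0.48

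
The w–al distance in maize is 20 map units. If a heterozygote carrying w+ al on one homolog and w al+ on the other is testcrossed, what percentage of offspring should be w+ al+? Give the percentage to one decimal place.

A map distance of 20 map units corresponds to a recombination frequency of 0.200.
The F1 is w+ al / w al+, so w+ al+ is a recombinant gamete class with expected frequency r/2 = 0.200/2 = 0.1000.
That is 0.1000 = 10.0% of the progeny.

10.0%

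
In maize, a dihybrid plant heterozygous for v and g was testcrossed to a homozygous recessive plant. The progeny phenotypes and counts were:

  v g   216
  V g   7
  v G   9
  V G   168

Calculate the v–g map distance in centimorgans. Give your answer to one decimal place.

The two most frequent classes, V G (168) and v g (216), are the parental types, so the F1 was V G / v g.
The recombinant classes are V g and v G: 7 + 9 = 16.
Recombination frequency = 16/400 = 0.0400 ≈ 4.0%, i.e. 4.0 centimorgans.

4.0 centimorgans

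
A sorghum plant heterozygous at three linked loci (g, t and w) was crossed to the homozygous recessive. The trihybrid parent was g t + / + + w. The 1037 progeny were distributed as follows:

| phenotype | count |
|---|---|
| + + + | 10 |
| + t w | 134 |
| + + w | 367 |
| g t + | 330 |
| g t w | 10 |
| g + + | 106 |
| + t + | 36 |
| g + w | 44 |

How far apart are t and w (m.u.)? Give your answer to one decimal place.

The two rarest classes, g t w and + + +, are the double crossovers. Comparing them with the parentals, only the w allele has switched, so w is the middle locus and the order is t – w – g.
Crossovers in the t–w interval produce the single-crossover classes g + + and + t w (106 + 134 = 240) plus the double crossovers (20).
RF(t–w) = (240 + 20) / 1037 = 260/1037 = 0.2507 → 25.1 m.u.

25.1 m.u.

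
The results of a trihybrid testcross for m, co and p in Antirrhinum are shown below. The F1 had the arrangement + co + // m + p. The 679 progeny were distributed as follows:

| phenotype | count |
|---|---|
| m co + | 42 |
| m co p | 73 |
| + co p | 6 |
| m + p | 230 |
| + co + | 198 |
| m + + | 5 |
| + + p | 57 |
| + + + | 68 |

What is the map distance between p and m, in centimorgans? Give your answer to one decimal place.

The two rarest classes, + co p and m + +, are the double crossovers. Comparing them with the parentals, only the p allele has switched, so p is the middle locus and the order is co – p – m.
Crossovers in the p–m interval produce the single-crossover classes m co + and + + p (42 + 57 = 99) plus the double crossovers (11).
RF(p–m) = (99 + 11) / 679 = 110/679 = 0.1620 → 16.2 centimorgans.

16.2 centimorgans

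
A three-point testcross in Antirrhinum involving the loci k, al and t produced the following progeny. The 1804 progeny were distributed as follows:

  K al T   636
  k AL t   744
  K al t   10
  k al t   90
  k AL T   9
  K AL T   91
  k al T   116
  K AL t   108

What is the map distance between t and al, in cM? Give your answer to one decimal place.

11.1 cM

The two most frequent reciprocal classes, K al T and k AL t, are the parental types, so the F1 was K al T / k AL t.
The two rarest classes, K al t and k AL T, are the double crossovers. Comparing them with the parentals, only the t allele has switched, so t is the middle locus and the order is al – t – k.
Crossovers in the al–t interval produce the single-crossover classes K AL T and k al t (91 + 90 = 181) plus the double crossovers (19).
RF(al–t) = (181 + 19) / 1804 = 200/1804 = 0.1109 → 11.1 cM.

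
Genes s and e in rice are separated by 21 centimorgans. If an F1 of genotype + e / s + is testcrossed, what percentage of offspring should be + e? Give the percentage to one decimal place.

A map distance of 21 centimorgans corresponds to a recombination frequency of 0.210.
The F1 is + e / s +, so + e is a parental gamete class with expected frequency (1 − r)/2 = 0.790/2 = 0.3950.
That is 0.3950 = 39.5% of the progeny.

39.5%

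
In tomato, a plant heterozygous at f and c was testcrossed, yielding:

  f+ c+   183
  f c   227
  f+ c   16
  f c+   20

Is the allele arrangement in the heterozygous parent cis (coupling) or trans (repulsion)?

The two most frequent classes are f+ c+ (183) and f c (227); these are the parental (non-recombinant) types.
So the F1 carried f+ c+ on one chromosome and f c on the other — the recessive alleles are on the same chromosome (cis / coupling).

cis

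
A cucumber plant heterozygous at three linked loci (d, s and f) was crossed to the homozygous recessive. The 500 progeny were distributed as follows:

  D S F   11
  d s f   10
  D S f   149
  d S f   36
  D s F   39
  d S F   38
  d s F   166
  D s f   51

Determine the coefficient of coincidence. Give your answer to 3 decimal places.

The two most frequent reciprocal classes, d s F and D S f, are the parental types, so the F1 was d s F / D S f.
The two rarest classes, d s f and D S F, are the double crossovers. Comparing them with the parentals, only the f allele has switched, so f is the middle locus and the order is d – f – s.
d–f: (75 + 21)/500 = 0.1920; f–s: (89 + 21)/500 = 0.2200.
Expected DCO frequency = 0.1920 × 0.2200 ≈ 0.04224; observed = 21/500 ≈ 0.04200.
Coefficient of coincidence = 0.04200/0.04224 ≈ 0.994.

0.994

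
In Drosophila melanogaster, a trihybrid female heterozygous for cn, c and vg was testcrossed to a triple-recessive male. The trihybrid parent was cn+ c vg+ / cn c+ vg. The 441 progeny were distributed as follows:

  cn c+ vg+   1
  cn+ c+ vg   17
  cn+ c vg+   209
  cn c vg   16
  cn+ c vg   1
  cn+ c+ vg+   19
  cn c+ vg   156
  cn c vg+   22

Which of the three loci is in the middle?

The two rarest classes, cn+ c vg and cn c+ vg+, are the double crossovers. Comparing them with the parentals, only the vg allele has switched, so vg is the middle locus and the order is cn – vg – c.

vg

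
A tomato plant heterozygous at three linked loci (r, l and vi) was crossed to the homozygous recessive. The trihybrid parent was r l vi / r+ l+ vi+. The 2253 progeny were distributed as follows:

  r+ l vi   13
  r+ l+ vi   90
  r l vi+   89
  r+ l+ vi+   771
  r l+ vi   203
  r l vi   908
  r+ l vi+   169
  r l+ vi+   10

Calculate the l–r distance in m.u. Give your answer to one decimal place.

The two rarest classes, r+ l vi and r l+ vi+, are the double crossovers. Comparing them with the parentals, only the r allele has switched, so r is the middle locus and the order is vi – r – l.
Crossovers in the r–l interval produce the single-crossover classes r l+ vi and r+ l vi+ (203 + 169 = 372) plus the double crossovers (23).
RF(r–l) = (372 + 23) / 2253 = 395/2253 = 0.1753 → 17.5 m.u.

17.5 m.u.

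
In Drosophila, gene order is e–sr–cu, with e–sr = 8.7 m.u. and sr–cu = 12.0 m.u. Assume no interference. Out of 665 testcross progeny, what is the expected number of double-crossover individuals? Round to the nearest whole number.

7

Map distances give recombination frequencies of 0.087 and 0.120 for the two intervals.
With no interference, expected double-crossover frequency = 0.087 × 0.120 = 0.01044.
Expected number = 0.01044 × 665 = 6.94 ≈ 7.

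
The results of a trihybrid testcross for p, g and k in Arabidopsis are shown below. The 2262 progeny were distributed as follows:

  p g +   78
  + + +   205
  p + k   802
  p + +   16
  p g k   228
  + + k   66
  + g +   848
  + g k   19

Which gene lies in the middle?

The two most frequent reciprocal classes, + g + and p + k, are the parental types, so the F1 was + g + / p + k.
The two rarest classes, + g k and p + +, are the double crossovers. Comparing them with the parentals, only the k allele has switched, so k is the middle locus and the order is p – k – g.

k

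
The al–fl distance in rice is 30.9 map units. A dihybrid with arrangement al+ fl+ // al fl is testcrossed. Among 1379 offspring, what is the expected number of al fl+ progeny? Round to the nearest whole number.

213

A map distance of 30.9 map units corresponds to a recombination frequency of 0.309.
The F1 is al+ fl+ / al fl, so al fl+ is a recombinant gamete class with expected frequency r/2 = 0.309/2 = 0.1545.
Expected number = 0.1545 × 1379 = 213.06 ≈ 213.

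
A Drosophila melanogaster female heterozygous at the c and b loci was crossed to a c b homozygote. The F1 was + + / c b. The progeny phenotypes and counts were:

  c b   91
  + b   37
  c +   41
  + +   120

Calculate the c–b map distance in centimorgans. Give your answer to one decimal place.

The recombinant classes are + b and c +: 37 + 41 = 78.
Recombination frequency = 78/289 = 0.2699 ≈ 27.0%, i.e. 27.0 centimorgans.

27.0 centimorgans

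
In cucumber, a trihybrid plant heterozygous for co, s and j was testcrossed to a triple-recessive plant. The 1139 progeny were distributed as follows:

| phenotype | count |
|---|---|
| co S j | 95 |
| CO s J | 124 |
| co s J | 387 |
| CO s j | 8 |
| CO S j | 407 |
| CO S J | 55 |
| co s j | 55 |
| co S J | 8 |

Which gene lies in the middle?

s

The two most frequent reciprocal classes, co s J and CO S j, are the parental types, so the F1 was co s J / CO S j.
The two rarest classes, co S J and CO s j, are the double crossovers. Comparing them with the parentals, only the s allele has switched, so s is the middle locus and the order is co – s – j.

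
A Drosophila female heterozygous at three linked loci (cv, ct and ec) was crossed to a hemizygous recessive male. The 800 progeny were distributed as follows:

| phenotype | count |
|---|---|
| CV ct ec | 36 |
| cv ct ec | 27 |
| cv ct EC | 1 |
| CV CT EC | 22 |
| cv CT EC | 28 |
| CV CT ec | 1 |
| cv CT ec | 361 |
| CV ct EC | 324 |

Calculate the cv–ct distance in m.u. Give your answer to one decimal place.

The two most frequent reciprocal classes, cv CT ec and CV ct EC, are the parental types, so the F1 was cv CT ec / CV ct EC.
The two rarest classes, CV CT ec and cv ct EC, are the double crossovers. Comparing them with the parentals, only the cv allele has switched, so cv is the middle locus and the order is ec – cv – ct.
Crossovers in the cv–ct interval produce the single-crossover classes cv ct ec and CV CT EC (27 + 22 = 49) plus the double crossovers (2).
RF(cv–ct) = (49 + 2) / 800 = 51/800 = 0.0638 → 6.4 m.u.

6.4 m.u.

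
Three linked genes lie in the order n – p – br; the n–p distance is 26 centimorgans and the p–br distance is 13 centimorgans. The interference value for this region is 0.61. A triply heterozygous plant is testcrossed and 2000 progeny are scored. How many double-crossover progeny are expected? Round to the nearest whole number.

Map distances give recombination frequencies of 0.260 and 0.130 for the two intervals.
With interference 0.61 (so coincidence = 0.39), expected double-crossover frequency = 0.260 × 0.130 × 0.39 = 0.01318.
Expected number = 0.01318 × 2000 = 26.36 ≈ 26.

26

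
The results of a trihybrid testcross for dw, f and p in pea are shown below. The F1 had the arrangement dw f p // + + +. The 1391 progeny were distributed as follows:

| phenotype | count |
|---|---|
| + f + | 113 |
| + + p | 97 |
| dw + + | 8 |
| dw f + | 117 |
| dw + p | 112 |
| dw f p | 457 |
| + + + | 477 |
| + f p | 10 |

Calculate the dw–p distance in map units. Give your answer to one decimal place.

The two rarest classes, + f p and dw + +, are the double crossovers. Comparing them with the parentals, only the dw allele has switched, so dw is the middle locus and the order is f – dw – p.
Crossovers in the dw–p interval produce the single-crossover classes dw f + and + + p (117 + 97 = 214) plus the double crossovers (18).
RF(dw–p) = (214 + 18) / 1391 = 232/1391 = 0.1668 → 16.7 map units.

16.7 map units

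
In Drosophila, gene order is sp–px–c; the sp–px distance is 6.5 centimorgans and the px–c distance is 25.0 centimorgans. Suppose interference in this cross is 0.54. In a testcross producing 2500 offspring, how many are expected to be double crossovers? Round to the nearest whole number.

Map distances give recombination frequencies of 0.065 and 0.250 for the two intervals.
With interference 0.54 (so coincidence = 0.46), expected double-crossover frequency = 0.065 × 0.250 × 0.46 = 0.00747.
Expected number = 0.00747 × 2500 = 18.69 ≈ 19.

19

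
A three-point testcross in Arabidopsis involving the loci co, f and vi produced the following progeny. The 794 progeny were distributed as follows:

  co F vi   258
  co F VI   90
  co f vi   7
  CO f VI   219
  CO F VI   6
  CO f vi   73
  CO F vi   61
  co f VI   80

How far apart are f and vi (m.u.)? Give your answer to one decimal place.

The two most frequent reciprocal classes, CO f VI and co F vi, are the parental types, so the F1 was CO f VI / co F vi.
The two rarest classes, CO F VI and co f vi, are the double crossovers. Comparing them with the parentals, only the f allele has switched, so f is the middle locus and the order is co – f – vi.
Crossovers in the f–vi interval produce the single-crossover classes CO f vi and co F VI (73 + 90 = 163) plus the double crossovers (13).
RF(f–vi) = (163 + 13) / 794 = 176/794 = 0.2217 → 22.2 m.u.

22.2 m.u.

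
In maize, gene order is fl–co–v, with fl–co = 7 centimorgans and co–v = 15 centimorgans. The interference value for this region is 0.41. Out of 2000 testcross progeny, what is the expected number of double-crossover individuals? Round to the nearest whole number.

Map distances give recombination frequencies of 0.070 and 0.150 for the two intervals.
With interference 0.41 (so coincidence = 0.59), expected double-crossover frequency = 0.070 × 0.150 × 0.59 = 0.00620.
Expected number = 0.00620 × 2000 = 12.39 ≈ 12.

12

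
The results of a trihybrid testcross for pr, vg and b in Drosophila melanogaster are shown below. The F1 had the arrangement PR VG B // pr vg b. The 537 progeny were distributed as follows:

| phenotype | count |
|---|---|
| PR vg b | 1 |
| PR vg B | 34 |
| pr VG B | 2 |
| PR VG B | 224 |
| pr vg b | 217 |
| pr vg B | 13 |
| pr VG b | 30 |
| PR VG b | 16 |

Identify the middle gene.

The two rarest classes, pr VG B and PR vg b, are the double crossovers. Comparing them with the parentals, only the pr allele has switched, so pr is the middle locus and the order is b – pr – vg.

pr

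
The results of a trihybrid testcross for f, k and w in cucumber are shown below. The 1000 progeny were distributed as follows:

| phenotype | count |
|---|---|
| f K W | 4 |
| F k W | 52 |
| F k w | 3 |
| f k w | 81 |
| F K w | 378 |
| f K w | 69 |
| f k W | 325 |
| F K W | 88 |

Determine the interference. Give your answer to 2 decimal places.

The two most frequent reciprocal classes, f k W and F K w, are the parental types, so the F1 was f k W / F K w.
The two rarest classes, f K W and F k w, are the double crossovers. Comparing them with the parentals, only the k allele has switched, so k is the middle locus and the order is w – k – f.
w–k: (169 + 7)/1000 = 0.1760; k–f: (121 + 7)/1000 = 0.1280.
Expected DCO frequency = 0.1760 × 0.1280 ≈ 0.02253; observed = 7/1000 ≈ 0.00700.
Coefficient of coincidence = 0.00700/0.02253 ≈ 0.31; interference = 1 − 0.31 = 0.69.

0.69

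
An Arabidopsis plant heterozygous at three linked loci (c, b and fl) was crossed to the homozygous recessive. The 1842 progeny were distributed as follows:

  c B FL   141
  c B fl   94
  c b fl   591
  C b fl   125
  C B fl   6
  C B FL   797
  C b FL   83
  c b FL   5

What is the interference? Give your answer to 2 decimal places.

0.61

The two most frequent reciprocal classes, c b fl and C B FL, are the parental types, so the F1 was c b fl / C B FL.
The two rarest classes, c b FL and C B fl, are the double crossovers. Comparing them with the parentals, only the fl allele has switched, so fl is the middle locus and the order is c – fl – b.
c–fl: (266 + 11)/1842 = 0.1504; fl–b: (177 + 11)/1842 = 0.1021.
Expected DCO frequency = 0.1504 × 0.1021 ≈ 0.01536; observed = 11/1842 ≈ 0.00597.
Coefficient of coincidence = 0.00597/0.01536 ≈ 0.39; interference = 1 − 0.39 = 0.61.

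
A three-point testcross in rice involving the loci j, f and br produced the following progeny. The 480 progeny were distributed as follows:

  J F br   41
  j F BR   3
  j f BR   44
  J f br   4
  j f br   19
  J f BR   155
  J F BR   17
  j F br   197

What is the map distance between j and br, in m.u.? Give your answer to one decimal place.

19.2 m.u.

The two most frequent reciprocal classes, j F br and J f BR, are the parental types, so the F1 was j F br / J f BR.
The two rarest classes, j F BR and J f br, are the double crossovers. Comparing them with the parentals, only the br allele has switched, so br is the middle locus and the order is j – br – f.
Crossovers in the j–br interval produce the single-crossover classes J F br and j f BR (41 + 44 = 85) plus the double crossovers (7).
RF(j–br) = (85 + 7) / 480 = 92/480 = 0.1917 → 19.2 m.u.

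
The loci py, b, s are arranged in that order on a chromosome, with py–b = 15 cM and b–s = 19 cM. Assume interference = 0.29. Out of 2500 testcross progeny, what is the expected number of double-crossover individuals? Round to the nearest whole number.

51

Map distances give recombination frequencies of 0.150 and 0.190 for the two intervals.
With interference 0.29 (so coincidence = 0.71), expected double-crossover frequency = 0.150 × 0.190 × 0.71 = 0.02023.
Expected number = 0.02023 × 2500 = 50.59 ≈ 51.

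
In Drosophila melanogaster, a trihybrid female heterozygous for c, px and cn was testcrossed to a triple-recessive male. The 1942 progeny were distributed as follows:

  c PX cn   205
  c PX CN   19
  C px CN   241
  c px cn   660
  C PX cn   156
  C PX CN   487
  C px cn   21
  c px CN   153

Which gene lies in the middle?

The two most frequent reciprocal classes, c px cn and C PX CN, are the parental types, so the F1 was c px cn / C PX CN.
The two rarest classes, C px cn and c PX CN, are the double crossovers. Comparing them with the parentals, only the c allele has switched, so c is the middle locus and the order is px – c – cn.

c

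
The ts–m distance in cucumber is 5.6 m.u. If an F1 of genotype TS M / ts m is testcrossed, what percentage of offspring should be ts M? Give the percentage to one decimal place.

A map distance of 5.6 m.u. corresponds to a recombination frequency of 0.056.
The F1 is TS M / ts m, so ts M is a recombinant gamete class with expected frequency r/2 = 0.056/2 = 0.0280.
That is 0.0280 = 2.8% of the progeny.

2.8%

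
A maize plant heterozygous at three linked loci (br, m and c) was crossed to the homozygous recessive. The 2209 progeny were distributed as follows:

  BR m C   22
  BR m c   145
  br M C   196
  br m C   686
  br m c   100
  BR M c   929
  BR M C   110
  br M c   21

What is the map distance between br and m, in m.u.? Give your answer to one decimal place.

17.4 m.u.

The two most frequent reciprocal classes, br m C and BR M c, are the parental types, so the F1 was br m C / BR M c.
The two rarest classes, BR m C and br M c, are the double crossovers. Comparing them with the parentals, only the br allele has switched, so br is the middle locus and the order is c – br – m.
Crossovers in the br–m interval produce the single-crossover classes br M C and BR m c (196 + 145 = 341) plus the double crossovers (43).
RF(br–m) = (341 + 43) / 2209 = 384/2209 = 0.1738 → 17.4 m.u.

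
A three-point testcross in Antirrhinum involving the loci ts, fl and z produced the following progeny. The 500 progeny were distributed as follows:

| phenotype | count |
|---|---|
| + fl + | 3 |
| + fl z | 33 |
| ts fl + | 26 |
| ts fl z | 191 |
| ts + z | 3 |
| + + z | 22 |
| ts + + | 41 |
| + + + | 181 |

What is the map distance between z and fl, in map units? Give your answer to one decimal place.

10.8 map units

The two most frequent reciprocal classes, + + + and ts fl z, are the parental types, so the F1 was + + + / ts fl z.
The two rarest classes, + fl + and ts + z, are the double crossovers. Comparing them with the parentals, only the fl allele has switched, so fl is the middle locus and the order is ts – fl – z.
Crossovers in the fl–z interval produce the single-crossover classes + + z and ts fl + (22 + 26 = 48) plus the double crossovers (6).
RF(fl–z) = (48 + 6) / 500 = 54/500 = 0.1080 → 10.8 map units.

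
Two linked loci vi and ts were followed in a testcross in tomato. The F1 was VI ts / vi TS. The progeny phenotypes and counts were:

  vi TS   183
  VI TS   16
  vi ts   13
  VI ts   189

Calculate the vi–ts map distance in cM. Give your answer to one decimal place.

7.2 cM

The recombinant classes are VI TS and vi ts: 16 + 13 = 29.
Recombination frequency = 29/401 = 0.0723 ≈ 7.2%, i.e. 7.2 cM.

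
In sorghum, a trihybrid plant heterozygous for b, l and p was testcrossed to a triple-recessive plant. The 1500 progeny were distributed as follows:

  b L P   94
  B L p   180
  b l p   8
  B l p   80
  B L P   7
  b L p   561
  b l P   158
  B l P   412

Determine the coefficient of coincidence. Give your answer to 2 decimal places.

0.34

The two most frequent reciprocal classes, B l P and b L p, are the parental types, so the F1 was B l P / b L p.
The two rarest classes, B L P and b l p, are the double crossovers. Comparing them with the parentals, only the l allele has switched, so l is the middle locus and the order is p – l – b.
p–l: (174 + 15)/1500 = 0.1260; l–b: (338 + 15)/1500 = 0.2353.
Expected DCO frequency = 0.1260 × 0.2353 ≈ 0.02965; observed = 15/1500 ≈ 0.01000.
Coefficient of coincidence = 0.01000/0.02965 ≈ 0.34.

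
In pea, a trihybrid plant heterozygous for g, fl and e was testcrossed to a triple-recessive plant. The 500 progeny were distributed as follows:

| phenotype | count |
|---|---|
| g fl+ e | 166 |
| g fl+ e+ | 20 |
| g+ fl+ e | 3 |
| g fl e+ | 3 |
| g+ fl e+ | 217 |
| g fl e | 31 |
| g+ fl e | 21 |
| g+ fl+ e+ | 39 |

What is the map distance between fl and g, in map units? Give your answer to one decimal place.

The two most frequent reciprocal classes, g fl+ e and g+ fl e+, are the parental types, so the F1 was g fl+ e / g+ fl e+.
The two rarest classes, g+ fl+ e and g fl e+, are the double crossovers. Comparing them with the parentals, only the g allele has switched, so g is the middle locus and the order is fl – g – e.
Crossovers in the fl–g interval produce the single-crossover classes g fl e and g+ fl+ e+ (31 + 39 = 70) plus the double crossovers (6).
RF(fl–g) = (70 + 6) / 500 = 76/500 = 0.1520 → 15.2 map units.

15.2 map units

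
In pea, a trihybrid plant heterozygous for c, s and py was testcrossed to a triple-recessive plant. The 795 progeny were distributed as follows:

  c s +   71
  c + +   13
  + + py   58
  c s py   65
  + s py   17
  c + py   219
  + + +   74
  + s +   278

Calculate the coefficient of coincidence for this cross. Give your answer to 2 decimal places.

0.89

The two most frequent reciprocal classes, c + py and + s +, are the parental types, so the F1 was c + py / + s +.
The two rarest classes, c + + and + s py, are the double crossovers. Comparing them with the parentals, only the py allele has switched, so py is the middle locus and the order is s – py – c.
s–py: (139 + 30)/795 = 0.2126; py–c: (129 + 30)/795 = 0.2000.
Expected DCO frequency = 0.2126 × 0.2000 ≈ 0.04252; observed = 30/795 ≈ 0.03774.
Coefficient of coincidence = 0.03774/0.04252 ≈ 0.89.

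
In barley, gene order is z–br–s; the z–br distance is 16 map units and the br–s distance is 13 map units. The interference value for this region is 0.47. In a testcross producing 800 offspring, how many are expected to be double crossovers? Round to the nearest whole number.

9

Map distances give recombination frequencies of 0.160 and 0.130 for the two intervals.
With interference 0.47 (so coincidence = 0.53), expected double-crossover frequency = 0.160 × 0.130 × 0.53 = 0.01102.
Expected number = 0.01102 × 800 = 8.82 ≈ 9.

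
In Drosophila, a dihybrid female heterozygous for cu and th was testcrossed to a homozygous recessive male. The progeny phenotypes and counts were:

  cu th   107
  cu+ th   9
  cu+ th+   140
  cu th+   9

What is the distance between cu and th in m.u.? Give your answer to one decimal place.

The two most frequent classes, cu+ th+ (140) and cu th (107), are the parental types, so the F1 was cu+ th+ / cu th.
The recombinant classes are cu+ th and cu th+: 9 + 9 = 18.
Recombination frequency = 18/265 = 0.0679 ≈ 6.8%, i.e. 6.8 m.u.

6.8 m.u.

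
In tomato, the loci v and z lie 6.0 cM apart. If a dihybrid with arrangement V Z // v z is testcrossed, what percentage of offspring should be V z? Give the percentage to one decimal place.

A map distance of 6.0 cM corresponds to a recombination frequency of 0.060.
The F1 is V Z / v z, so V z is a recombinant gamete class with expected frequency r/2 = 0.060/2 = 0.0300.
That is 0.0300 = 3.0% of the progeny.

3.0%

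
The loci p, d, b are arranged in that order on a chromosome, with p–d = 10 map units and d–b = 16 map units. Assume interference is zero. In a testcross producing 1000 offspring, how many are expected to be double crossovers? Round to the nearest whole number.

16

Map distances give recombination frequencies of 0.100 and 0.160 for the two intervals.
With no interference, expected double-crossover frequency = 0.100 × 0.160 = 0.01600.
Expected number = 0.01600 × 1000 = 16.00 ≈ 16.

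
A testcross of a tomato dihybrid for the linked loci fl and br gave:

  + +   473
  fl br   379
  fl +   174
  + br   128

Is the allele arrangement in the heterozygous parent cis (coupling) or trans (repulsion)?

The two most frequent classes are + + (473) and fl br (379); these are the parental (non-recombinant) types.
So the F1 carried + + on one chromosome and fl br on the other — the recessive alleles are on the same chromosome (cis / coupling).

cis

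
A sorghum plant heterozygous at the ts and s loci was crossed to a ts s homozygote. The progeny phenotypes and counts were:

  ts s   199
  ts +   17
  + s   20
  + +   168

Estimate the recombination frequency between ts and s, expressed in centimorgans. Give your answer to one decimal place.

9.2 centimorgans

The two most frequent classes, + + (168) and ts s (199), are the parental types, so the F1 was + + / ts s.
The recombinant classes are + s and ts +: 20 + 17 = 37.
Recombination frequency = 37/404 = 0.0916 ≈ 9.2%, i.e. 9.2 centimorgans.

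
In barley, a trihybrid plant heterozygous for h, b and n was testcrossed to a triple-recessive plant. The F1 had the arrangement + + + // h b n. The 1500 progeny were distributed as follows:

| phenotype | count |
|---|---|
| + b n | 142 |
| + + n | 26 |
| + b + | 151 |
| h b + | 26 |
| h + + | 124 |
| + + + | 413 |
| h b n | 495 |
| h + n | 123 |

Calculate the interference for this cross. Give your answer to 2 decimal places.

The two rarest classes, + + n and h b +, are the double crossovers. Comparing them with the parentals, only the n allele has switched, so n is the middle locus and the order is b – n – h.
b–n: (274 + 52)/1500 = 0.2173; n–h: (266 + 52)/1500 = 0.2120.
Expected DCO frequency = 0.2173 × 0.2120 ≈ 0.04607; observed = 52/1500 ≈ 0.03467.
Coefficient of coincidence = 0.03467/0.04607 ≈ 0.75; interference = 1 − 0.75 = 0.25.

0.25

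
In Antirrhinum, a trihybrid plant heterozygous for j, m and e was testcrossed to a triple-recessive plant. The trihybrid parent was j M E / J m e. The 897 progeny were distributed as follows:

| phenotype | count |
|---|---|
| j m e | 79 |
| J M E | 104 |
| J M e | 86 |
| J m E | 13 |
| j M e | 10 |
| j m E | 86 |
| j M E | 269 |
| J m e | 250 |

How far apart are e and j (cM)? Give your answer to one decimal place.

23.0 cM

The two rarest classes, j M e and J m E, are the double crossovers. Comparing them with the parentals, only the e allele has switched, so e is the middle locus and the order is j – e – m.
Crossovers in the j–e interval produce the single-crossover classes J M E and j m e (104 + 79 = 183) plus the double crossovers (23).
RF(j–e) = (183 + 23) / 897 = 206/897 = 0.2297 → 23.0 cM.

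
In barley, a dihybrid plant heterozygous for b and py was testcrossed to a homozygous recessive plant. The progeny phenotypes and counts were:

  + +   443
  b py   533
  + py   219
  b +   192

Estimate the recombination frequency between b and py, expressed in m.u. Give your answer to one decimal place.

The two most frequent classes, + + (443) and b py (533), are the parental types, so the F1 was + + / b py.
The recombinant classes are + py and b +: 219 + 192 = 411.
Recombination frequency = 411/1387 = 0.2963 ≈ 29.6%, i.e. 29.6 m.u.

29.6 m.u.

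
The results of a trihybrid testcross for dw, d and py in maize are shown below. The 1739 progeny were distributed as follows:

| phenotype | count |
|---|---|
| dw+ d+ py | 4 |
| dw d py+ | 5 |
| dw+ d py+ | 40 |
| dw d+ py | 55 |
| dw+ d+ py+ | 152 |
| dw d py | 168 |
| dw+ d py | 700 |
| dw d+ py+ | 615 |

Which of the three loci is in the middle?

The two most frequent reciprocal classes, dw+ d py and dw d+ py+, are the parental types, so the F1 was dw+ d py / dw d+ py+.
The two rarest classes, dw+ d+ py and dw d py+, are the double crossovers. Comparing them with the parentals, only the d allele has switched, so d is the middle locus and the order is dw – d – py.

d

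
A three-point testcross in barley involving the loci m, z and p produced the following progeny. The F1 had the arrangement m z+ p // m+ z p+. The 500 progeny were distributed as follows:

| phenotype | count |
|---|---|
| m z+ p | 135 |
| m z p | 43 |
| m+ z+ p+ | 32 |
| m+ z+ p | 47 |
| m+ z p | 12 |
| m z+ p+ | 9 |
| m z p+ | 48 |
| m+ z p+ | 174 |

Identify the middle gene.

p

The two rarest classes, m z+ p+ and m+ z p, are the double crossovers. Comparing them with the parentals, only the p allele has switched, so p is the middle locus and the order is z – p – m.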